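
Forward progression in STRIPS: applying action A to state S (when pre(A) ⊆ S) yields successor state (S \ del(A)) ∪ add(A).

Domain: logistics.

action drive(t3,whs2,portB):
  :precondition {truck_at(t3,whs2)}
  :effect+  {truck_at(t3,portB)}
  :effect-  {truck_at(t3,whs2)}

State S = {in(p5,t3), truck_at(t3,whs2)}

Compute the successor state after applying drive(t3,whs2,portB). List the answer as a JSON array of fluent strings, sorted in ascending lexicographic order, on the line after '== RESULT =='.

Compute (S \ del) ∪ add:
  pre ⊆ S: {truck_at(t3,whs2)} ⊆ S  — applicable
  S \ del = {in(p5,t3)}
  ∪ add   = {in(p5,t3), truck_at(t3,portB)}

== RESULT ==
["in(p5,t3)", "truck_at(t3,portB)"]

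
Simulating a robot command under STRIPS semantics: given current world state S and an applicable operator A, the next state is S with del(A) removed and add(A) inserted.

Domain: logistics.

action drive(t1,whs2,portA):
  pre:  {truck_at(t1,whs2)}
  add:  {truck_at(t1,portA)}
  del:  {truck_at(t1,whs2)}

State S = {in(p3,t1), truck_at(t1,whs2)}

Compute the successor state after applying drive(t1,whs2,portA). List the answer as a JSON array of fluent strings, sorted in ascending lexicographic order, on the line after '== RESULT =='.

Compute (S \ del) ∪ add:
  pre ⊆ S: {truck_at(t1,whs2)} ⊆ S  — applicable
  S \ del = {in(p3,t1)}
  ∪ add   = {in(p3,t1), truck_at(t1,portA)}

== RESULT ==
["in(p3,t1)", "truck_at(t1,portA)"]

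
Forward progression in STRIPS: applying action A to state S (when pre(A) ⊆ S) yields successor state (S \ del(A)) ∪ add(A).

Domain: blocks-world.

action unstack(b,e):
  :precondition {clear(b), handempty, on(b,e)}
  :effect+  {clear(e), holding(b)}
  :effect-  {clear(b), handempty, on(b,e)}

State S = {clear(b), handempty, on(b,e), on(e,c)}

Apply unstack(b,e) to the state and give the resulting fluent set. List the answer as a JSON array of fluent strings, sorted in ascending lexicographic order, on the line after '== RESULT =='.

Compute (S \ del) ∪ add:
  pre ⊆ S: {clear(b), handempty, on(b,e)} ⊆ S  — applicable
  S \ del = {on(e,c)}
  ∪ add   = {clear(e), holding(b), on(e,c)}

== RESULT ==
["clear(e)", "holding(b)", "on(e,c)"]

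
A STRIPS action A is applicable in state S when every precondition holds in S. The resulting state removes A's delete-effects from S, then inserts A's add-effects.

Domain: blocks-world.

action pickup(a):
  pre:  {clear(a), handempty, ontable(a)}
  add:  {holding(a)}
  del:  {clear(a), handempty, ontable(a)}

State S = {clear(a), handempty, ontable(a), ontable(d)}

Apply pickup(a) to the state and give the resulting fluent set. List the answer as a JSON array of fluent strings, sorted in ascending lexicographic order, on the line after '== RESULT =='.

Progress:
  pre ⊆ S: {clear(a), handempty, ontable(a)} ⊆ S  — applicable
  S \ del = {ontable(d)}
  ∪ add   = {holding(a), ontable(d)}

== RESULT ==
["holding(a)", "ontable(d)"]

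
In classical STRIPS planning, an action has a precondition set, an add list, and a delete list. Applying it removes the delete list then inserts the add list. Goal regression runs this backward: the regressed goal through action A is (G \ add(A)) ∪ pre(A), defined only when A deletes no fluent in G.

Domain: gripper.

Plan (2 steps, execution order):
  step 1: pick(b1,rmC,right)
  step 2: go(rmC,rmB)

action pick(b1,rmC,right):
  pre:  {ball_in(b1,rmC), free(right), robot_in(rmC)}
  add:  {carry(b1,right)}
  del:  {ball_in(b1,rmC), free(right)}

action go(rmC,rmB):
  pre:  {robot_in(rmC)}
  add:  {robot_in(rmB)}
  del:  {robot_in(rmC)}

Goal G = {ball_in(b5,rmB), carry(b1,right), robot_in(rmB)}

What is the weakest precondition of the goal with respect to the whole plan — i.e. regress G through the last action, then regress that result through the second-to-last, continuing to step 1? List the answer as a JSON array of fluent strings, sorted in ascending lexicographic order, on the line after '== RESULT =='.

Regress step by step:
  through step 2 (go(rmC,rmB)): drop {robot_in(rmB)}, keep {ball_in(b5,rmB), carry(b1,right)}, require {robot_in(rmC)}
    → {ball_in(b5,rmB), carry(b1,right), robot_in(rmC)}
  through step 1 (pick(b1,rmC,right)): drop {carry(b1,right)}, keep {ball_in(b5,rmB), robot_in(rmC)}, require {ball_in(b1,rmC), free(right), robot_in(rmC)}
    → {ball_in(b1,rmC), ball_in(b5,rmB), free(right), robot_in(rmC)}

== RESULT ==
["ball_in(b1,rmC)", "ball_in(b5,rmB)", "free(right)", "robot_in(rmC)"]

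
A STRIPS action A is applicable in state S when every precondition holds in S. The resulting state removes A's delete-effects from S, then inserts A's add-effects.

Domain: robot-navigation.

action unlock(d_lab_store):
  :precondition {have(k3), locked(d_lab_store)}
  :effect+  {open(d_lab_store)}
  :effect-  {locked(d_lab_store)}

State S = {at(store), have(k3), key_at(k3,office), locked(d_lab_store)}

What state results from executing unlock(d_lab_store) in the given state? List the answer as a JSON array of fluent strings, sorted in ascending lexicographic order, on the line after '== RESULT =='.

Compute (S \ del) ∪ add:
  pre ⊆ S: {have(k3), locked(d_lab_store)} ⊆ S  — applicable
  S \ del = {at(store), have(k3), key_at(k3,office)}
  ∪ add   = {at(store), have(k3), key_at(k3,office), open(d_lab_store)}

== RESULT ==
["at(store)", "have(k3)", "key_at(k3,office)", "open(d_lab_store)"]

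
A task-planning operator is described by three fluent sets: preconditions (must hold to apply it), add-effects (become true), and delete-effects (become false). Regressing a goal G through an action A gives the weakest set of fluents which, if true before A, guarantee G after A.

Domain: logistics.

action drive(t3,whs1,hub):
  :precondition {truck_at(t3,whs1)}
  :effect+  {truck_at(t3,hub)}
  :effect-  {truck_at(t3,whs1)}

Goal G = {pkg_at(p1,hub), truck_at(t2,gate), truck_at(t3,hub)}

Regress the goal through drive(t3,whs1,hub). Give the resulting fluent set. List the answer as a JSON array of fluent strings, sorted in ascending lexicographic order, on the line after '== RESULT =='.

Regress:
  G ∩ del = {}  (empty — regression defined)
  G \ add = {pkg_at(p1,hub), truck_at(t2,gate), truck_at(t3,hub)} \ {truck_at(t3,hub)} = {pkg_at(p1,hub), truck_at(t2,gate)}
  ∪ pre   = {pkg_at(p1,hub), truck_at(t2,gate)} ∪ {truck_at(t3,whs1)}
          = {pkg_at(p1,hub), truck_at(t2,gate), truck_at(t3,whs1)}

== RESULT ==
["pkg_at(p1,hub)", "truck_at(t2,gate)", "truck_at(t3,whs1)"]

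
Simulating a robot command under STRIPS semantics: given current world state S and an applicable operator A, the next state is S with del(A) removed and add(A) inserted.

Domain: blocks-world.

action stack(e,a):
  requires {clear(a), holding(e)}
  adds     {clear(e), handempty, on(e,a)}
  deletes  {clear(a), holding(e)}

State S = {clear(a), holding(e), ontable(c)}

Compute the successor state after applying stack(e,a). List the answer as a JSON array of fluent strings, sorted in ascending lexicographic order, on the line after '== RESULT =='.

Compute (S \ del) ∪ add:
  pre ⊆ S: {clear(a), holding(e)} ⊆ S  — applicable
  S \ del = {ontable(c)}
  ∪ add   = {clear(e), handempty, on(e,a), ontable(c)}

== RESULT ==
["clear(e)", "handempty", "on(e,a)", "ontable(c)"]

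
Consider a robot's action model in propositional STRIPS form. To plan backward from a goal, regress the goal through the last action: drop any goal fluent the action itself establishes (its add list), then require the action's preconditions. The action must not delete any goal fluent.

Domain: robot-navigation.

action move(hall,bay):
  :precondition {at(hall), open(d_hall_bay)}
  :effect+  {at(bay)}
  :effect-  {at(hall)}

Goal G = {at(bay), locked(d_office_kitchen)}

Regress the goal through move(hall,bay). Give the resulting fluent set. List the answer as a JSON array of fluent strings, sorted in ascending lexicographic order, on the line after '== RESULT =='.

Regress:
  G ∩ del = {}  (empty — regression defined)
  G \ add = {at(bay), locked(d_office_kitchen)} \ {at(bay)} = {locked(d_office_kitchen)}
  ∪ pre   = {locked(d_office_kitchen)} ∪ {at(hall), open(d_hall_bay)}
          = {at(hall), locked(d_office_kitchen), open(d_hall_bay)}

== RESULT ==
["at(hall)", "locked(d_office_kitchen)", "open(d_hall_bay)"]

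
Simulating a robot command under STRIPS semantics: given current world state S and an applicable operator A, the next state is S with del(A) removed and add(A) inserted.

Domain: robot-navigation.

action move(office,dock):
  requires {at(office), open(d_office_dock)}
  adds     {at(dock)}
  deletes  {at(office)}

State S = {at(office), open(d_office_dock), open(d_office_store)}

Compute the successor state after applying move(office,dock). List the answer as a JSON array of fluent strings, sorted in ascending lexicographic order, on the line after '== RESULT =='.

Progress:
  pre ⊆ S: {at(office), open(d_office_dock)} ⊆ S  — applicable
  S \ del = {open(d_office_dock), open(d_office_store)}
  ∪ add   = {at(dock), open(d_office_dock), open(d_office_store)}

== RESULT ==
["at(dock)", "open(d_office_dock)", "open(d_office_store)"]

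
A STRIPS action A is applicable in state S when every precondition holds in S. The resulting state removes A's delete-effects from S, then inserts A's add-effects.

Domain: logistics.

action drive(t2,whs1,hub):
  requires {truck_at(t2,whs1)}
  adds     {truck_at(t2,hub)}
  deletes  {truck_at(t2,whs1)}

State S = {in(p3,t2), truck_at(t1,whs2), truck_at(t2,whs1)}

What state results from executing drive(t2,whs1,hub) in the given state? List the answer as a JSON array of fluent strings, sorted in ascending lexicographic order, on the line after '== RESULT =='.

Compute (S \ del) ∪ add:
  pre ⊆ S: {truck_at(t2,whs1)} ⊆ S  — applicable
  S \ del = {in(p3,t2), truck_at(t1,whs2)}
  ∪ add   = {in(p3,t2), truck_at(t1,whs2), truck_at(t2,hub)}

== RESULT ==
["in(p3,t2)", "truck_at(t1,whs2)", "truck_at(t2,hub)"]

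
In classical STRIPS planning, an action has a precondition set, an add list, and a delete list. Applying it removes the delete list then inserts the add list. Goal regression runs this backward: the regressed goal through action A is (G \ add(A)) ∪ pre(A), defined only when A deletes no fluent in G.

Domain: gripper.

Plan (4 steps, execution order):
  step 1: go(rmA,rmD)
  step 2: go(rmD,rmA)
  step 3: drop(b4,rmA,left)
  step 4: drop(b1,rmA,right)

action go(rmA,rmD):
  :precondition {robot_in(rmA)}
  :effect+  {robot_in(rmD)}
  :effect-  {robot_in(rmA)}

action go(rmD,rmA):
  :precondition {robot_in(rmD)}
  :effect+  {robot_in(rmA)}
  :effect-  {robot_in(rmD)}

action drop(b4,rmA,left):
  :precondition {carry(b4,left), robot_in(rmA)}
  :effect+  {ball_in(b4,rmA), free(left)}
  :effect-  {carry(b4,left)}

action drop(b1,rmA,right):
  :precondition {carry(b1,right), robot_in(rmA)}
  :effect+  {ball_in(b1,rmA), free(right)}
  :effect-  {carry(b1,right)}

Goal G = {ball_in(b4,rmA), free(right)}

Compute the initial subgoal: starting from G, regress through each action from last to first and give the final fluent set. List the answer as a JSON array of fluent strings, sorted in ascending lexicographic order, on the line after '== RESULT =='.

Regress step by step:
  through step 4 (drop(b1,rmA,right)): drop {free(right)}, keep {ball_in(b4,rmA)}, require {carry(b1,right), robot_in(rmA)}
    → {ball_in(b4,rmA), carry(b1,right), robot_in(rmA)}
  through step 3 (drop(b4,rmA,left)): drop {ball_in(b4,rmA)}, keep {carry(b1,right), robot_in(rmA)}, require {carry(b4,left), robot_in(rmA)}
    → {carry(b1,right), carry(b4,left), robot_in(rmA)}
  through step 2 (go(rmD,rmA)): drop {robot_in(rmA)}, keep {carry(b1,right), carry(b4,left)}, require {robot_in(rmD)}
    → {carry(b1,right), carry(b4,left), robot_in(rmD)}
  through step 1 (go(rmA,rmD)): drop {robot_in(rmD)}, keep {carry(b1,right), carry(b4,left)}, require {robot_in(rmA)}
    → {carry(b1,right), carry(b4,left), robot_in(rmA)}

== RESULT ==
["carry(b1,right)", "carry(b4,left)", "robot_in(rmA)"]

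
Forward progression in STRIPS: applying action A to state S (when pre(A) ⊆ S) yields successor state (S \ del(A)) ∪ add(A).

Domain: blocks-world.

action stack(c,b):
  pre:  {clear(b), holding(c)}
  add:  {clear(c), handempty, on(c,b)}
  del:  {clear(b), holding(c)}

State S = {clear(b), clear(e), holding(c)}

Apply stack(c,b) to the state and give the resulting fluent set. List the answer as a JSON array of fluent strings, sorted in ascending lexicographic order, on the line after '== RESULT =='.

Progress:
  pre ⊆ S: {clear(b), holding(c)} ⊆ S  — applicable
  S \ del = {clear(e)}
  ∪ add   = {clear(c), clear(e), handempty, on(c,b)}

== RESULT ==
["clear(c)", "clear(e)", "handempty", "on(c,b)"]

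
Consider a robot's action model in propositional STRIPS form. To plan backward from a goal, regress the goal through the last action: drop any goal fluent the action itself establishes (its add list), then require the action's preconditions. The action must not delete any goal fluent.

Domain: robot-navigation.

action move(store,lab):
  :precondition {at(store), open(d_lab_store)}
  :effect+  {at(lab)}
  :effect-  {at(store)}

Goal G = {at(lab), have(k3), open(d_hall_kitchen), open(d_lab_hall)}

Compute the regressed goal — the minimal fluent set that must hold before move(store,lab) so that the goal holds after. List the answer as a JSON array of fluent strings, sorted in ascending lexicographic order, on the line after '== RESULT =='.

Regress:
  G ∩ del = {}  (empty — regression defined)
  G \ add = {at(lab), have(k3), open(d_hall_kitchen), open(d_lab_hall)} \ {at(lab)} = {have(k3), open(d_hall_kitchen), open(d_lab_hall)}
  ∪ pre   = {have(k3), open(d_hall_kitchen), open(d_lab_hall)} ∪ {at(store), open(d_lab_store)}
          = {at(store), have(k3), open(d_hall_kitchen), open(d_lab_hall), open(d_lab_store)}

== RESULT ==
["at(store)", "have(k3)", "open(d_hall_kitchen)", "open(d_lab_hall)", "open(d_lab_store)"]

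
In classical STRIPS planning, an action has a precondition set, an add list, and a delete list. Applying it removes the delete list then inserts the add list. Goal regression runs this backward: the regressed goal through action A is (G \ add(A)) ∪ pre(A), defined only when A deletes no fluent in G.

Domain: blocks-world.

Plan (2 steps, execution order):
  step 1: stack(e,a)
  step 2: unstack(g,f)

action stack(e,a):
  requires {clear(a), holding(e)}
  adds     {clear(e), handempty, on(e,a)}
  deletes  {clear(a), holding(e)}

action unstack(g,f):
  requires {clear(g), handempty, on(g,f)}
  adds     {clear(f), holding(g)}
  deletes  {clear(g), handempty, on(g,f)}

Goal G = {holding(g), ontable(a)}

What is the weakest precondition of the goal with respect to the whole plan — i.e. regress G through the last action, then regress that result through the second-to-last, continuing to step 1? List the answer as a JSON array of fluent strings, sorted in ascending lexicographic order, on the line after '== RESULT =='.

Work backward from the goal:
  through step 2 (unstack(g,f)): drop {holding(g)}, keep {ontable(a)}, require {clear(g), handempty, on(g,f)}
    → {clear(g), handempty, on(g,f), ontable(a)}
  through step 1 (stack(e,a)): drop {handempty}, keep {clear(g), on(g,f), ontable(a)}, require {clear(a), holding(e)}
    → {clear(a), clear(g), holding(e), on(g,f), ontable(a)}

== RESULT ==
["clear(a)", "clear(g)", "holding(e)", "on(g,f)", "ontable(a)"]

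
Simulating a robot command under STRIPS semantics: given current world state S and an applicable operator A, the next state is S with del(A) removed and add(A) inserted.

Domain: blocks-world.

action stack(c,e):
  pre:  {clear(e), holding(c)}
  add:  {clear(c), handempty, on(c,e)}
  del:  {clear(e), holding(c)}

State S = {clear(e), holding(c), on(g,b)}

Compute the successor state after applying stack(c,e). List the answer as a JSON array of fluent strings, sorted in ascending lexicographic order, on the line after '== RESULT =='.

Compute (S \ del) ∪ add:
  pre ⊆ S: {clear(e), holding(c)} ⊆ S  — applicable
  S \ del = {on(g,b)}
  ∪ add   = {clear(c), handempty, on(c,e), on(g,b)}

== RESULT ==
["clear(c)", "handempty", "on(c,e)", "on(g,b)"]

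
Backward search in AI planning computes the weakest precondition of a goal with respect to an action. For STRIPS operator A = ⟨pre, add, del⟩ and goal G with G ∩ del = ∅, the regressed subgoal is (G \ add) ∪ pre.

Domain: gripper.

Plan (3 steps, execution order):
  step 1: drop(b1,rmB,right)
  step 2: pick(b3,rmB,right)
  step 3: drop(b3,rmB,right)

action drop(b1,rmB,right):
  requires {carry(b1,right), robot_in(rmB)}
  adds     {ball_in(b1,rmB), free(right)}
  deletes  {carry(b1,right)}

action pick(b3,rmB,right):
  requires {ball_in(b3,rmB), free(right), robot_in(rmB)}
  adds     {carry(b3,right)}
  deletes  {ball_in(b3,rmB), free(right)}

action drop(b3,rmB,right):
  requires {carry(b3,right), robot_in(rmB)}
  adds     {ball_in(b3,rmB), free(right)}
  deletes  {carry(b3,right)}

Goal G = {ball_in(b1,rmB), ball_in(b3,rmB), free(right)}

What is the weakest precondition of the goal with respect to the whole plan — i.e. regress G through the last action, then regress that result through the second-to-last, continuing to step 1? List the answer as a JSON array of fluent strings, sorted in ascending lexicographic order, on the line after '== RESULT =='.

Work backward from the goal:
  through step 3 (drop(b3,rmB,right)): drop {ball_in(b3,rmB), free(right)}, keep {ball_in(b1,rmB)}, require {carry(b3,right), robot_in(rmB)}
    → {ball_in(b1,rmB), carry(b3,right), robot_in(rmB)}
  through step 2 (pick(b3,rmB,right)): drop {carry(b3,right)}, keep {ball_in(b1,rmB), robot_in(rmB)}, require {ball_in(b3,rmB), free(right), robot_in(rmB)}
    → {ball_in(b1,rmB), ball_in(b3,rmB), free(right), robot_in(rmB)}
  through step 1 (drop(b1,rmB,right)): drop {ball_in(b1,rmB), free(right)}, keep {ball_in(b3,rmB), robot_in(rmB)}, require {carry(b1,right), robot_in(rmB)}
    → {ball_in(b3,rmB), carry(b1,right), robot_in(rmB)}

== RESULT ==
["ball_in(b3,rmB)", "carry(b1,right)", "robot_in(rmB)"]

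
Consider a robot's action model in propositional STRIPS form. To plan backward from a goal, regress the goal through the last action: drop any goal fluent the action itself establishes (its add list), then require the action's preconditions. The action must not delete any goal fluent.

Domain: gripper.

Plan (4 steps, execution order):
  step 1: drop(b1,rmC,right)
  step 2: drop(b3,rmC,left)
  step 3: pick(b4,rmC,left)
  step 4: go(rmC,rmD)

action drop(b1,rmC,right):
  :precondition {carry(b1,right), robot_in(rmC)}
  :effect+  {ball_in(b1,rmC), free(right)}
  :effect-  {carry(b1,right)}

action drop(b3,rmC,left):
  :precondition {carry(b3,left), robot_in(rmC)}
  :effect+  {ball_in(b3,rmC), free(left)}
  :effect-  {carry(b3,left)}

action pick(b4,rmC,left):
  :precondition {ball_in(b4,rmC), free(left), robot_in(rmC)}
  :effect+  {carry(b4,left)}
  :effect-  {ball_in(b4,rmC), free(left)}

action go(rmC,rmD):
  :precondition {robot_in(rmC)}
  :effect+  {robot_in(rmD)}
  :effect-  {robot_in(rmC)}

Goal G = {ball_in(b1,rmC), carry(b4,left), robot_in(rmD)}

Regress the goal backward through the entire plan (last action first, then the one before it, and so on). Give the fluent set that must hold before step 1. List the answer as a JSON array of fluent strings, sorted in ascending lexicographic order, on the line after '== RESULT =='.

Work backward from the goal:
  through step 4 (go(rmC,rmD)): drop {robot_in(rmD)}, keep {ball_in(b1,rmC), carry(b4,left)}, require {robot_in(rmC)}
    → {ball_in(b1,rmC), carry(b4,left), robot_in(rmC)}
  through step 3 (pick(b4,rmC,left)): drop {carry(b4,left)}, keep {ball_in(b1,rmC), robot_in(rmC)}, require {ball_in(b4,rmC), free(left), robot_in(rmC)}
    → {ball_in(b1,rmC), ball_in(b4,rmC), free(left), robot_in(rmC)}
  through step 2 (drop(b3,rmC,left)): drop {free(left)}, keep {ball_in(b1,rmC), ball_in(b4,rmC), robot_in(rmC)}, require {carry(b3,left), robot_in(rmC)}
    → {ball_in(b1,rmC), ball_in(b4,rmC), carry(b3,left), robot_in(rmC)}
  through step 1 (drop(b1,rmC,right)): drop {ball_in(b1,rmC)}, keep {ball_in(b4,rmC), carry(b3,left), robot_in(rmC)}, require {carry(b1,right), robot_in(rmC)}
    → {ball_in(b4,rmC), carry(b1,right), carry(b3,left), robot_in(rmC)}

== RESULT ==
["ball_in(b4,rmC)", "carry(b1,right)", "carry(b3,left)", "robot_in(rmC)"]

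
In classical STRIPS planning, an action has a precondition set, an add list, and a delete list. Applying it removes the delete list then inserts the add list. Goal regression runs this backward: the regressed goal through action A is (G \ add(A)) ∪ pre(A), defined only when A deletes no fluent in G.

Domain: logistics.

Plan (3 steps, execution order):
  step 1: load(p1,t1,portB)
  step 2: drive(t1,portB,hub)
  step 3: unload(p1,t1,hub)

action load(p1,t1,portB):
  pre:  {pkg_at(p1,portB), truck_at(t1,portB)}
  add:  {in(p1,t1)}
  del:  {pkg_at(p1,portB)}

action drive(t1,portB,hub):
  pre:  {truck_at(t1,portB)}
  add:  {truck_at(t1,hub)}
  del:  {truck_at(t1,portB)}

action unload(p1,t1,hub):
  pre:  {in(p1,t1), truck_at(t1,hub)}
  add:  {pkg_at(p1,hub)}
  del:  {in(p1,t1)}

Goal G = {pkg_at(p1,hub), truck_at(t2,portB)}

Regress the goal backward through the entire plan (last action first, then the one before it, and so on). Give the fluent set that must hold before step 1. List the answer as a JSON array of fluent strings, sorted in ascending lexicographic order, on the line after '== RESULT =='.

Regress step by step:
  through step 3 (unload(p1,t1,hub)): drop {pkg_at(p1,hub)}, keep {truck_at(t2,portB)}, require {in(p1,t1), truck_at(t1,hub)}
    → {in(p1,t1), truck_at(t1,hub), truck_at(t2,portB)}
  through step 2 (drive(t1,portB,hub)): drop {truck_at(t1,hub)}, keep {in(p1,t1), truck_at(t2,portB)}, require {truck_at(t1,portB)}
    → {in(p1,t1), truck_at(t1,portB), truck_at(t2,portB)}
  through step 1 (load(p1,t1,portB)): drop {in(p1,t1)}, keep {truck_at(t1,portB), truck_at(t2,portB)}, require {pkg_at(p1,portB), truck_at(t1,portB)}
    → {pkg_at(p1,portB), truck_at(t1,portB), truck_at(t2,portB)}

== RESULT ==
["pkg_at(p1,portB)", "truck_at(t1,portB)", "truck_at(t2,portB)"]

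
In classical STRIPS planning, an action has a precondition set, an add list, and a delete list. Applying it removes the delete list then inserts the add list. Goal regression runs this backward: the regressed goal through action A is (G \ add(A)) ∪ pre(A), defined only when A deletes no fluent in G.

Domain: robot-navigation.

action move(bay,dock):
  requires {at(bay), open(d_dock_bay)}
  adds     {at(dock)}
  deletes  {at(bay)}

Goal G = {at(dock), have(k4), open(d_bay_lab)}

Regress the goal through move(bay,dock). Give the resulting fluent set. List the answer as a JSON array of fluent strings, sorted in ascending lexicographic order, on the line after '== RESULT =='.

Regress:
  G ∩ del = {}  (empty — regression defined)
  G \ add = {at(dock), have(k4), open(d_bay_lab)} \ {at(dock)} = {have(k4), open(d_bay_lab)}
  ∪ pre   = {have(k4), open(d_bay_lab)} ∪ {at(bay), open(d_dock_bay)}
          = {at(bay), have(k4), open(d_bay_lab), open(d_dock_bay)}

== RESULT ==
["at(bay)", "have(k4)", "open(d_bay_lab)", "open(d_dock_bay)"]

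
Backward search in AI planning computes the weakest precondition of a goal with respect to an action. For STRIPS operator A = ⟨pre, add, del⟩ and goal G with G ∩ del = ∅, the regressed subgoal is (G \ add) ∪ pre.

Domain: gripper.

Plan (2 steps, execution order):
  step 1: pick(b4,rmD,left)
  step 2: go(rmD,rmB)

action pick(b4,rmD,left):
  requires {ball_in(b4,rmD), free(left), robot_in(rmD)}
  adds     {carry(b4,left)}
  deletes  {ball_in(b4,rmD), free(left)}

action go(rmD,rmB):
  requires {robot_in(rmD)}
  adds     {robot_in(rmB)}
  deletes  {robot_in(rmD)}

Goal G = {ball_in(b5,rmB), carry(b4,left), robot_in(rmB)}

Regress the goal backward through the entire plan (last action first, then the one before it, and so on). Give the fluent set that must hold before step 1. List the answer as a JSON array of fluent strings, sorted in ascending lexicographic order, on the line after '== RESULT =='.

Work backward from the goal:
  through step 2 (go(rmD,rmB)): drop {robot_in(rmB)}, keep {ball_in(b5,rmB), carry(b4,left)}, require {robot_in(rmD)}
    → {ball_in(b5,rmB), carry(b4,left), robot_in(rmD)}
  through step 1 (pick(b4,rmD,left)): drop {carry(b4,left)}, keep {ball_in(b5,rmB), robot_in(rmD)}, require {ball_in(b4,rmD), free(left), robot_in(rmD)}
    → {ball_in(b4,rmD), ball_in(b5,rmB), free(left), robot_in(rmD)}

== RESULT ==
["ball_in(b4,rmD)", "ball_in(b5,rmB)", "free(left)", "robot_in(rmD)"]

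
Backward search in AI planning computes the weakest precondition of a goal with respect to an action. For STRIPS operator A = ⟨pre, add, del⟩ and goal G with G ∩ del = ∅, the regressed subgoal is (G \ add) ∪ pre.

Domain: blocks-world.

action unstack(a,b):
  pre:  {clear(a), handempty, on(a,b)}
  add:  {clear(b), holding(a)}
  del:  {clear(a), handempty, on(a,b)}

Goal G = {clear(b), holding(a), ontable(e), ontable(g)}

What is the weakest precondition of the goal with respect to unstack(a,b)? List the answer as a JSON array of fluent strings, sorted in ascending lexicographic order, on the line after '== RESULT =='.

Compute (G \ add) ∪ pre:
  G ∩ del = {}  (empty — regression defined)
  G \ add = {clear(b), holding(a), ontable(e), ontable(g)} \ {clear(b), holding(a)} = {ontable(e), ontable(g)}
  ∪ pre   = {ontable(e), ontable(g)} ∪ {clear(a), handempty, on(a,b)}
          = {clear(a), handempty, on(a,b), ontable(e), ontable(g)}

== RESULT ==
["clear(a)", "handempty", "on(a,b)", "ontable(e)", "ontable(g)"]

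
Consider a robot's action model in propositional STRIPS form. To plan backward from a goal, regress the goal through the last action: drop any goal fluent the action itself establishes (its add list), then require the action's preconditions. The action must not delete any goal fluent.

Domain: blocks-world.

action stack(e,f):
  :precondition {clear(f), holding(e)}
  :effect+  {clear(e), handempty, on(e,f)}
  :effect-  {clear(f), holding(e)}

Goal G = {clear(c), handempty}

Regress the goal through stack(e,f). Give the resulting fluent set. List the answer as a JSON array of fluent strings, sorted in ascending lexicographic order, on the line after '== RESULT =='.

Compute (G \ add) ∪ pre:
  G ∩ del = {}  (empty — regression defined)
  G \ add = {clear(c), handempty} \ {clear(e), handempty, on(e,f)} = {clear(c)}
  ∪ pre   = {clear(c)} ∪ {clear(f), holding(e)}
          = {clear(c), clear(f), holding(e)}

== RESULT ==
["clear(c)", "clear(f)", "holding(e)"]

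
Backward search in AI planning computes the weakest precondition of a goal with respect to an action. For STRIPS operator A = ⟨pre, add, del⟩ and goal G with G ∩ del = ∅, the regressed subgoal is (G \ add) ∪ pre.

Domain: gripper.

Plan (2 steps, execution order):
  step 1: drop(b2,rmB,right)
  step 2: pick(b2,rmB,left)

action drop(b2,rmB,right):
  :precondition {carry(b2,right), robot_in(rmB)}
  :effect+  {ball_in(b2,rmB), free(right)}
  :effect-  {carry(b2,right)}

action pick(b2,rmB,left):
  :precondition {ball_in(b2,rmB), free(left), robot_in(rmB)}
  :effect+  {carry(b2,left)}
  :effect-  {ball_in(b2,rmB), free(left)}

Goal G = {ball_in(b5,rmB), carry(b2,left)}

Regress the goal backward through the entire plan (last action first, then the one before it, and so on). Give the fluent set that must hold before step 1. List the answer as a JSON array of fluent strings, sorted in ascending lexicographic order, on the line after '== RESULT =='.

Regress step by step:
  through step 2 (pick(b2,rmB,left)): drop {carry(b2,left)}, keep {ball_in(b5,rmB)}, require {ball_in(b2,rmB), free(left), robot_in(rmB)}
    → {ball_in(b2,rmB), ball_in(b5,rmB), free(left), robot_in(rmB)}
  through step 1 (drop(b2,rmB,right)): drop {ball_in(b2,rmB)}, keep {ball_in(b5,rmB), free(left), robot_in(rmB)}, require {carry(b2,right), robot_in(rmB)}
    → {ball_in(b5,rmB), carry(b2,right), free(left), robot_in(rmB)}

== RESULT ==
["ball_in(b5,rmB)", "carry(b2,right)", "free(left)", "robot_in(rmB)"]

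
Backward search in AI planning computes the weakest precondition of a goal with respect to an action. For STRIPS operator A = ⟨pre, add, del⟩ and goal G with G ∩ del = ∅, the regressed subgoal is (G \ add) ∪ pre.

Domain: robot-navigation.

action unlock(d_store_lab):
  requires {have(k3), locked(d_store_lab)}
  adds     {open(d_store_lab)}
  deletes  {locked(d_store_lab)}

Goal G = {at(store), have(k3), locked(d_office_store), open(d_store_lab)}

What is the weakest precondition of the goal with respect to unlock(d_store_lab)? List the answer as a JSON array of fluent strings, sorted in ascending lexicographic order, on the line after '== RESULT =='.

Compute (G \ add) ∪ pre:
  G ∩ del = {}  (empty — regression defined)
  G \ add = {at(store), have(k3), locked(d_office_store), open(d_store_lab)} \ {open(d_store_lab)} = {at(store), have(k3), locked(d_office_store)}
  ∪ pre   = {at(store), have(k3), locked(d_office_store)} ∪ {have(k3), locked(d_store_lab)}
          = {at(store), have(k3), locked(d_office_store), locked(d_store_lab)}

== RESULT ==
["at(store)", "have(k3)", "locked(d_office_store)", "locked(d_store_lab)"]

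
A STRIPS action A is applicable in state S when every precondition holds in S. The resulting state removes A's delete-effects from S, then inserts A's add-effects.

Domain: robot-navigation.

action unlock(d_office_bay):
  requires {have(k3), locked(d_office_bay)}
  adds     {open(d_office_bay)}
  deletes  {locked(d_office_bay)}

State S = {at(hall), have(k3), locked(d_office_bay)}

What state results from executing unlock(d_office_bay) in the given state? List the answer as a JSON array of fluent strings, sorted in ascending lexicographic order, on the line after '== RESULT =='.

Progress:
  pre ⊆ S: {have(k3), locked(d_office_bay)} ⊆ S  — applicable
  S \ del = {at(hall), have(k3)}
  ∪ add   = {at(hall), have(k3), open(d_office_bay)}

== RESULT ==
["at(hall)", "have(k3)", "open(d_office_bay)"]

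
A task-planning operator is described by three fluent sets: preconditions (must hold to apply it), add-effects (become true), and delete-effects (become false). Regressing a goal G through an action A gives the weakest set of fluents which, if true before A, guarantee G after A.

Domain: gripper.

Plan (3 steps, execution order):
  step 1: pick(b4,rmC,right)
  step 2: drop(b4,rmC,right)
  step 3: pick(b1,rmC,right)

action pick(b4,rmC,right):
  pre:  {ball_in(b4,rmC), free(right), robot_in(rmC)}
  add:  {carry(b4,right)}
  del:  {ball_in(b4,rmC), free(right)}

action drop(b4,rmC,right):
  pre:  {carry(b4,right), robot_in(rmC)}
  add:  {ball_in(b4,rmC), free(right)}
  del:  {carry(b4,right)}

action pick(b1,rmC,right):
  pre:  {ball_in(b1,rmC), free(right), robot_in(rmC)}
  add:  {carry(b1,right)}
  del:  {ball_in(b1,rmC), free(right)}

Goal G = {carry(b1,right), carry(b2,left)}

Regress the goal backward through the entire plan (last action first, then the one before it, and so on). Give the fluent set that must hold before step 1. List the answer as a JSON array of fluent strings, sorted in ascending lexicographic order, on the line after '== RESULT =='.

Regress step by step:
  through step 3 (pick(b1,rmC,right)): drop {carry(b1,right)}, keep {carry(b2,left)}, require {ball_in(b1,rmC), free(right), robot_in(rmC)}
    → {ball_in(b1,rmC), carry(b2,left), free(right), robot_in(rmC)}
  through step 2 (drop(b4,rmC,right)): drop {free(right)}, keep {ball_in(b1,rmC), carry(b2,left), robot_in(rmC)}, require {carry(b4,right), robot_in(rmC)}
    → {ball_in(b1,rmC), carry(b2,left), carry(b4,right), robot_in(rmC)}
  through step 1 (pick(b4,rmC,right)): drop {carry(b4,right)}, keep {ball_in(b1,rmC), carry(b2,left), robot_in(rmC)}, require {ball_in(b4,rmC), free(right), robot_in(rmC)}
    → {ball_in(b1,rmC), ball_in(b4,rmC), carry(b2,left), free(right), robot_in(rmC)}

== RESULT ==
["ball_in(b1,rmC)", "ball_in(b4,rmC)", "carry(b2,left)", "free(right)", "robot_in(rmC)"]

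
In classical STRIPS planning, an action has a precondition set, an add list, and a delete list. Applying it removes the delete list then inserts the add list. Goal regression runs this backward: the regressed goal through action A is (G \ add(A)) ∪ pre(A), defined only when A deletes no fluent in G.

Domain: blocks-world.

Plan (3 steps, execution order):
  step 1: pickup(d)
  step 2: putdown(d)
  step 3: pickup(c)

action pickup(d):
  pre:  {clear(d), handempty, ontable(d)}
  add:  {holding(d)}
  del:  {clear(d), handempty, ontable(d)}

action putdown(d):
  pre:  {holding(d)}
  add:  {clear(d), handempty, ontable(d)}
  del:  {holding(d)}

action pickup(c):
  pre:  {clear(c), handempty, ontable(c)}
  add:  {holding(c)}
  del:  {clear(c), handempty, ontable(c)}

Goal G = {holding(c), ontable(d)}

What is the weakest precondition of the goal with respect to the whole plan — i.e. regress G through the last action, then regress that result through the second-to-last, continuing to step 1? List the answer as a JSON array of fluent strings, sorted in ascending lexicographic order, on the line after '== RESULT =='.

Work backward from the goal:
  through step 3 (pickup(c)): drop {holding(c)}, keep {ontable(d)}, require {clear(c), handempty, ontable(c)}
    → {clear(c), handempty, ontable(c), ontable(d)}
  through step 2 (putdown(d)): drop {handempty, ontable(d)}, keep {clear(c), ontable(c)}, require {holding(d)}
    → {clear(c), holding(d), ontable(c)}
  through step 1 (pickup(d)): drop {holding(d)}, keep {clear(c), ontable(c)}, require {clear(d), handempty, ontable(d)}
    → {clear(c), clear(d), handempty, ontable(c), ontable(d)}

== RESULT ==
["clear(c)", "clear(d)", "handempty", "ontable(c)", "ontable(d)"]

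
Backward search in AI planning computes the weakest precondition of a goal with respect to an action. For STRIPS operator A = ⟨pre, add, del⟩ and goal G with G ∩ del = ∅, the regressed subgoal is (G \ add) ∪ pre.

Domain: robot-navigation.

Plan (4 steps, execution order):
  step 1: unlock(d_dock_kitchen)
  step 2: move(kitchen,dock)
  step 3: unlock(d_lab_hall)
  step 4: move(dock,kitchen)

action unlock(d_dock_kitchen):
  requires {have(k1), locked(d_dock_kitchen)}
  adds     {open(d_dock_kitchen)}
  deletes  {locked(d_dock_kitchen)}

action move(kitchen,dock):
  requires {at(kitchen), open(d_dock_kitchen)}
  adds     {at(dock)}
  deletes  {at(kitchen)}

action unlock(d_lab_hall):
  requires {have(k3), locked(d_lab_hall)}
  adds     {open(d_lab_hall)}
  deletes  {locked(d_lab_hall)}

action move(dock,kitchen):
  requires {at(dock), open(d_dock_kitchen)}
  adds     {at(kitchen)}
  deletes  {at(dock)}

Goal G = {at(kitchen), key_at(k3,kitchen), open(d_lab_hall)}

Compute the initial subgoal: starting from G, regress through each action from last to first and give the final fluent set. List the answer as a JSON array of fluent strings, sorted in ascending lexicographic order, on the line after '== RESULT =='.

Regress step by step:
  through step 4 (move(dock,kitchen)): drop {at(kitchen)}, keep {key_at(k3,kitchen), open(d_lab_hall)}, require {at(dock), open(d_dock_kitchen)}
    → {at(dock), key_at(k3,kitchen), open(d_dock_kitchen), open(d_lab_hall)}
  through step 3 (unlock(d_lab_hall)): drop {open(d_lab_hall)}, keep {at(dock), key_at(k3,kitchen), open(d_dock_kitchen)}, require {have(k3), locked(d_lab_hall)}
    → {at(dock), have(k3), key_at(k3,kitchen), locked(d_lab_hall), open(d_dock_kitchen)}
  through step 2 (move(kitchen,dock)): drop {at(dock)}, keep {have(k3), key_at(k3,kitchen), locked(d_lab_hall), open(d_dock_kitchen)}, require {at(kitchen), open(d_dock_kitchen)}
    → {at(kitchen), have(k3), key_at(k3,kitchen), locked(d_lab_hall), open(d_dock_kitchen)}
  through step 1 (unlock(d_dock_kitchen)): drop {open(d_dock_kitchen)}, keep {at(kitchen), have(k3), key_at(k3,kitchen), locked(d_lab_hall)}, require {have(k1), locked(d_dock_kitchen)}
    → {at(kitchen), have(k1), have(k3), key_at(k3,kitchen), locked(d_dock_kitchen), locked(d_lab_hall)}

== RESULT ==
["at(kitchen)", "have(k1)", "have(k3)", "key_at(k3,kitchen)", "locked(d_dock_kitchen)", "locked(d_lab_hall)"]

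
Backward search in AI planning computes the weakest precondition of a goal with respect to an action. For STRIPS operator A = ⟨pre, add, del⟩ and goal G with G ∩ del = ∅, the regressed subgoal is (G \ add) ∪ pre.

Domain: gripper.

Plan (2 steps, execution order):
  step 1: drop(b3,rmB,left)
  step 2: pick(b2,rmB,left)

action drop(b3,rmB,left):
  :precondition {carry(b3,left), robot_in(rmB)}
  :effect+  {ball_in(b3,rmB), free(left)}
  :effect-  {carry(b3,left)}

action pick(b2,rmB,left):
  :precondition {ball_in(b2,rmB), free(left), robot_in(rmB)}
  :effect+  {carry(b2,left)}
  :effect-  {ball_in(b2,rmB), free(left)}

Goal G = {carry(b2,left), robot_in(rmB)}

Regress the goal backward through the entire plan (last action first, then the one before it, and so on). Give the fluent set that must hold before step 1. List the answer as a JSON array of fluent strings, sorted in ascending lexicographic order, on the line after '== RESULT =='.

Work backward from the goal:
  through step 2 (pick(b2,rmB,left)): drop {carry(b2,left)}, keep {robot_in(rmB)}, require {ball_in(b2,rmB), free(left), robot_in(rmB)}
    → {ball_in(b2,rmB), free(left), robot_in(rmB)}
  through step 1 (drop(b3,rmB,left)): drop {free(left)}, keep {ball_in(b2,rmB), robot_in(rmB)}, require {carry(b3,left), robot_in(rmB)}
    → {ball_in(b2,rmB), carry(b3,left), robot_in(rmB)}

== RESULT ==
["ball_in(b2,rmB)", "carry(b3,left)", "robot_in(rmB)"]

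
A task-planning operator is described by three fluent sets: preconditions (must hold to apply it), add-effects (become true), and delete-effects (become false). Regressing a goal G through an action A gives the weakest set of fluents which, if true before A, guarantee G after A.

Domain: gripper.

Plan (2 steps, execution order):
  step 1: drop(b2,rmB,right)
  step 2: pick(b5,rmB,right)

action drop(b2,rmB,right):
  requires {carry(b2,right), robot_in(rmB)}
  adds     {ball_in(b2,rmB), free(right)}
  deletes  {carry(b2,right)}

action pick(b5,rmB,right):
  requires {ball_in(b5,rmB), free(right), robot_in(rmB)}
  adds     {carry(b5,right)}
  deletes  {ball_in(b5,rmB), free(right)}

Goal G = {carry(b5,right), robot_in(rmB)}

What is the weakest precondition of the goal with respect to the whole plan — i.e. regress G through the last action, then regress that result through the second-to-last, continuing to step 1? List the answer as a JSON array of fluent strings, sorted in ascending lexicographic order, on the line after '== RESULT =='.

Work backward from the goal:
  through step 2 (pick(b5,rmB,right)): drop {carry(b5,right)}, keep {robot_in(rmB)}, require {ball_in(b5,rmB), free(right), robot_in(rmB)}
    → {ball_in(b5,rmB), free(right), robot_in(rmB)}
  through step 1 (drop(b2,rmB,right)): drop {free(right)}, keep {ball_in(b5,rmB), robot_in(rmB)}, require {carry(b2,right), robot_in(rmB)}
    → {ball_in(b5,rmB), carry(b2,right), robot_in(rmB)}

== RESULT ==
["ball_in(b5,rmB)", "carry(b2,right)", "robot_in(rmB)"]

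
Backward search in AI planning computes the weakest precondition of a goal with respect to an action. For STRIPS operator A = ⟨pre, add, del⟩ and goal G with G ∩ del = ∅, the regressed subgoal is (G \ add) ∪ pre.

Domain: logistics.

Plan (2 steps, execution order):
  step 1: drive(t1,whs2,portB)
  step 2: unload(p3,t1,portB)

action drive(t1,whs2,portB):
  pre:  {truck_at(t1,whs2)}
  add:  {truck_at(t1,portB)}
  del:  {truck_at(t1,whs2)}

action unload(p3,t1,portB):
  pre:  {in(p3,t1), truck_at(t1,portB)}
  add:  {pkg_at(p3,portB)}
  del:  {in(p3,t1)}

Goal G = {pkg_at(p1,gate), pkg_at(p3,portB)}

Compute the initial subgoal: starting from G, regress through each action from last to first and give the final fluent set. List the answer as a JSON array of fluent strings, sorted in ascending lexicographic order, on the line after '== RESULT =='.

Regress step by step:
  through step 2 (unload(p3,t1,portB)): drop {pkg_at(p3,portB)}, keep {pkg_at(p1,gate)}, require {in(p3,t1), truck_at(t1,portB)}
    → {in(p3,t1), pkg_at(p1,gate), truck_at(t1,portB)}
  through step 1 (drive(t1,whs2,portB)): drop {truck_at(t1,portB)}, keep {in(p3,t1), pkg_at(p1,gate)}, require {truck_at(t1,whs2)}
    → {in(p3,t1), pkg_at(p1,gate), truck_at(t1,whs2)}

== RESULT ==
["in(p3,t1)", "pkg_at(p1,gate)", "truck_at(t1,whs2)"]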